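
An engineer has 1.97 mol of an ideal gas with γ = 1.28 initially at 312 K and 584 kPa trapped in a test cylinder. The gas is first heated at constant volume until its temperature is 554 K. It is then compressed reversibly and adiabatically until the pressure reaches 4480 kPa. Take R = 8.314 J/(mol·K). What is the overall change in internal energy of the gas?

26400 J

V₁ = nRT₁/P₁ = 1.97×8.314×312/584 = 8.75 L.
Step 1 — Isochoric: V stays 8.75 L; P/T = const ⇒ T₂ = 554 K, P₂ = 1040 kPa.
W = 0 (no volume change).
ΔU = nCvΔT = 1.97×29.7×(554−312) = 14200 J.
Q = ΔU = 14200 J.
State after step 1: P = 1040 kPa, V = 8.75 L, T = 554 K.
Step 2 — Adiabatic: T₂/T₁ = (P₂/P₁)^((γ−1)/γ) ⇒ T₂ = 554×(4.32)^0.219 = 763 K; V₂ = 2.79 L.
ΔU = nCvΔT = 1.97×29.7×(763−554) = 12200 J.
Q = 0 for an adiabatic process, so W = −ΔU = -12200 J.
Net over both steps: W = -12200 J, Q = 14200 J, ΔU = 26400 J.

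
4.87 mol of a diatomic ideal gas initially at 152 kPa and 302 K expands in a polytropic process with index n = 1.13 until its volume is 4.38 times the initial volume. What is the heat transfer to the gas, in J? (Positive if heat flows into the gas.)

11100 J

V₁ = nRT₁/P₁ = 4.87×8.314×302/152 = 80.4 L.
Polytropic n=1.13: T₂ = T₁(V₁/V₂)^(n−1) = 302×(0.228)^0.13 = 249 K; P₂ = P₁(V₁/V₂)^n = 28.6 kPa.
W = (P₁V₁−P₂V₂)/(n−1) = (152×80.4−28.6×352)/0.13 = 16400 J.
ΔU = nCvΔT = 4.87×20.8×(249−302) = -5340 J.
Q = ΔU + W = 11100 J.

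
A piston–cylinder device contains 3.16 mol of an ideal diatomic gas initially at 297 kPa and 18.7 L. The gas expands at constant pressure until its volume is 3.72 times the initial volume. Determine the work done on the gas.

-15100 J

T₁ = P₁V₁/(nR) = 297×18.7/(3.16×8.314) = 211 K.
Isobaric: P stays 297 kPa; V/T = const ⇒ T₂ = 786 K, V₂ = 69.6 L.
W = PΔV = 297×(69.6−18.7) kPa·L = 15100 J.
Work done on the gas = −W_by = -15100 J.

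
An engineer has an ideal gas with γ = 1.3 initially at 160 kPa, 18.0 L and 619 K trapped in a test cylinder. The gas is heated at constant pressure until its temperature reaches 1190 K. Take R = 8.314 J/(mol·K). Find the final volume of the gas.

34.6 L

Isobaric: P stays 160 kPa; V/T = const ⇒ T₂ = 1190 K, V₂ = 34.6 L.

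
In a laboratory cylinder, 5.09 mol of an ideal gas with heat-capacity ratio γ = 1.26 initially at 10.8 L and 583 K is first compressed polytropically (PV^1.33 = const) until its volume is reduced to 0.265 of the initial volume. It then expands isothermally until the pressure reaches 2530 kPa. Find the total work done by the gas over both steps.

22500 J

P₁ = nRT₁/V₁ = 5.09×8.314×583/10.8 = 2280 kPa.
Step 1 — Polytropic n=1.33: T₂ = T₁(V₁/V₂)^(n−1) = 583×(3.77)^0.33 = 904 K; P₂ = P₁(V₁/V₂)^n = 13400 kPa.
W = (P₁V₁−P₂V₂)/(n−1) = (2280×10.8−13400×2.86)/0.33 = -41100 J.
ΔU = nCvΔT = 5.09×32.0×(904−583) = 52200 J.
Q = ΔU + W = 11100 J.
State after step 1: P = 13400 kPa, V = 2.86 L, T = 904 K.
Step 2 — Isothermal: T stays 904 K; PV = const ⇒ V₂ = 15.1 L, P₂ = 2530 kPa.
ΔU = 0 (ideal gas, T constant).
W = nRT ln(V₂/V₁) = 5.09×8.314×904×ln(5.28) = 63600 J.
Q = ΔU + W = 63600 J.
Net over both steps: W = 22500 J, Q = 74700 J, ΔU = 52200 J.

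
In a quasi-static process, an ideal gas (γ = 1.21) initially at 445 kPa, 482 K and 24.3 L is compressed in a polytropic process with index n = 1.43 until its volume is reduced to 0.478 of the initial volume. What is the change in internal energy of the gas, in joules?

n = P₁V₁/(RT₁) = 445×24.3/(8.314×482) = 2.70 mol.
Polytropic n=1.43: T₂ = T₁(V₁/V₂)^(n−1) = 482×(2.09)^0.43 = 662 K; P₂ = P₁(V₁/V₂)^n = 1280 kPa.
For an ideal gas ΔU = nCvΔT with Cv = R/(γ−1) = 39.6 J/(mol·K).
ΔU = 2.70×39.6×(662−482) = 19200 J.

19200 J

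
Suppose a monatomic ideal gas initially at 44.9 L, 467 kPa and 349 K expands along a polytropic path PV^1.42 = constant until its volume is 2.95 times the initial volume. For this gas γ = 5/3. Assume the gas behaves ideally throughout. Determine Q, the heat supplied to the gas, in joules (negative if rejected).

6740 J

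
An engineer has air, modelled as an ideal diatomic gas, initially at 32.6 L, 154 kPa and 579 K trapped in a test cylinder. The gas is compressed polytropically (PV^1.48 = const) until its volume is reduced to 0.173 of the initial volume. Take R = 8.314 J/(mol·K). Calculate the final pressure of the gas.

2070 kPa

Polytropic n=1.48: T₂ = T₁(V₁/V₂)^(n−1) = 579×(5.78)^0.48 = 1340 K; P₂ = P₁(V₁/V₂)^n = 2070 kPa.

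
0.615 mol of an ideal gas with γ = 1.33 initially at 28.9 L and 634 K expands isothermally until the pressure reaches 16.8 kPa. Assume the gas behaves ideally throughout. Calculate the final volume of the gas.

P₁ = nRT₁/V₁ = 0.615×8.314×634/28.9 = 112 kPa.
Isothermal: T stays 634 K; PV = const ⇒ V₂ = 193 L, P₂ = 16.8 kPa.

193 L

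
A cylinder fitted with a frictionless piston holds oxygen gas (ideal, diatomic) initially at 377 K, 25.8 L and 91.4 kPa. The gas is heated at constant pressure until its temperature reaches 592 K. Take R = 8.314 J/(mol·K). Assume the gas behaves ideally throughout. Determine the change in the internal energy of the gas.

3360 J

n = P₁V₁/(RT₁) = 91.4×25.8/(8.314×377) = 0.752 mol.
Isobaric: P stays 91.4 kPa; V/T = const ⇒ T₂ = 592 K, V₂ = 40.5 L.
For an ideal gas ΔU = nCvΔT with Cv = (5/2)R = 20.8 J/(mol·K).
ΔU = 0.752×20.8×(592−377) = 3360 J.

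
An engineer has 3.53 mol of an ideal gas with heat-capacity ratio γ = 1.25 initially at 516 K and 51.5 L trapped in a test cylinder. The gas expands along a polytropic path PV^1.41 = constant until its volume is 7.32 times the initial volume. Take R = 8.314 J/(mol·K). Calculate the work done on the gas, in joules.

-20600 J

P₁ = nRT₁/V₁ = 3.53×8.314×516/51.5 = 294 kPa.
Polytropic n=1.41: T₂ = T₁(V₁/V₂)^(n−1) = 516×(0.137)^0.41 = 228 K; P₂ = P₁(V₁/V₂)^n = 17.8 kPa.
W = (P₁V₁−P₂V₂)/(n−1) = (294×51.5−17.8×377)/0.41 = 20600 J.
Work done on the gas = −W_by = -20600 J.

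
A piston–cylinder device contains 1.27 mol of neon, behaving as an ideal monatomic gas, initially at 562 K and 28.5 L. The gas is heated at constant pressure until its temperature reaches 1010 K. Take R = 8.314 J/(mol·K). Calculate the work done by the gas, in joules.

4730 J

P₁ = nRT₁/V₁ = 1.27×8.314×562/28.5 = 208 kPa.
Isobaric: P stays 208 kPa; V/T = const ⇒ T₂ = 1010 K, V₂ = 51.2 L.
W = PΔV = 208×(51.2−28.5) kPa·L = 4730 J.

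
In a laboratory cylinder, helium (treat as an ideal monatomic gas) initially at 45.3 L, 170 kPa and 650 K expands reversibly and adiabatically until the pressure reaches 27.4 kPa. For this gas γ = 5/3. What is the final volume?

Adiabatic: T₂/T₁ = (P₂/P₁)^((γ−1)/γ) ⇒ T₂ = 650×(0.161)^0.400 = 313 K; V₂ = 135 L.

135 L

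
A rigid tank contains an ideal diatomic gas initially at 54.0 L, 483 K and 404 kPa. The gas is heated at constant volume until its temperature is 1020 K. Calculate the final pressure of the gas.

853 kPa

Isochoric: V stays 54.0 L; P/T = const ⇒ T₂ = 1020 K, P₂ = 853 kPa.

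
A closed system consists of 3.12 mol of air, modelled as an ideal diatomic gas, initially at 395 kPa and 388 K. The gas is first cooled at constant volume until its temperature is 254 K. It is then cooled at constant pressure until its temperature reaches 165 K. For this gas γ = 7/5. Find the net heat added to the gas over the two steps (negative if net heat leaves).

-16800 J

V₁ = nRT₁/P₁ = 3.12×8.314×388/395 = 25.5 L.
Step 1 — Isochoric: V stays 25.5 L; P/T = const ⇒ T₂ = 254 K, P₂ = 259 kPa.
W = 0 (no volume change).
ΔU = nCvΔT = 3.12×20.8×(254−388) = -8690 J.
Q = ΔU = -8690 J.
State after step 1: P = 259 kPa, V = 25.5 L, T = 254 K.
Step 2 — Isobaric: P stays 259 kPa; V/T = const ⇒ T₂ = 165 K, V₂ = 16.6 L.
W = PΔV = 259×(16.6−25.5) kPa·L = -2310 J.
ΔU = nCvΔT = 3.12×20.8×(165−254) = -5770 J.
Q = ΔU + W = nCpΔT = -8080 J.
Net over both steps: W = -2310 J, Q = -16800 J, ΔU = -14500 J.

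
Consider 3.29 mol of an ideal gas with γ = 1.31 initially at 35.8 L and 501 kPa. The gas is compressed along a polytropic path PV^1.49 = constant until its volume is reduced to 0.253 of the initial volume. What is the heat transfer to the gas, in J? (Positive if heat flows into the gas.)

T₁ = P₁V₁/(nR) = 501×35.8/(3.29×8.314) = 656 K.
Polytropic n=1.49: T₂ = T₁(V₁/V₂)^(n−1) = 656×(3.95)^0.49 = 1290 K; P₂ = P₁(V₁/V₂)^n = 3880 kPa.
W = (P₁V₁−P₂V₂)/(n−1) = (501×35.8−3880×9.06)/0.49 = -35200 J.
ΔU = nCvΔT = 3.29×26.8×(1290−656) = 55600 J.
Q = ΔU + W = 20400 J.

20400 J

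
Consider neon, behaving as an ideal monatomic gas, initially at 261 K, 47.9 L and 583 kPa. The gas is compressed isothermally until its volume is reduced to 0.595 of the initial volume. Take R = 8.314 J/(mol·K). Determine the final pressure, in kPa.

980 kPa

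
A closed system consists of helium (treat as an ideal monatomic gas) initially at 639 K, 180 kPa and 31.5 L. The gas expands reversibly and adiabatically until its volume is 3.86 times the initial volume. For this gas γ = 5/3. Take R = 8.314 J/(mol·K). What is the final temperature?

260 K

Adiabatic: TV^(γ−1) = const ⇒ T₂ = 639×(0.259)^0.667 = 260 K; PV^γ = const ⇒ P₂ = 19.0 kPa.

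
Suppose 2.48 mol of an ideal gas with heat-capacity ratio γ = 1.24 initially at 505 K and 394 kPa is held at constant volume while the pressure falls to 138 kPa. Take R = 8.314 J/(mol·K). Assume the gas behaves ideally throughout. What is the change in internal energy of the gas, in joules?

V₁ = nRT₁/P₁ = 2.48×8.314×505/394 = 26.4 L.
Isochoric: V stays 26.4 L; P/T = const ⇒ T₂ = 177 K, P₂ = 138 kPa.
For an ideal gas ΔU = nCvΔT with Cv = R/(γ−1) = 34.6 J/(mol·K).
ΔU = 2.48×34.6×(177−505) = -28200 J.

-28200 J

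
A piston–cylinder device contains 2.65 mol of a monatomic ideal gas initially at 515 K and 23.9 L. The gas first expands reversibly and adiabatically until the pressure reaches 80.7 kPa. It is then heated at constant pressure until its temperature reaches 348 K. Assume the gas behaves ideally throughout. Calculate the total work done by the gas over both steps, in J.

P₁ = nRT₁/V₁ = 2.65×8.314×515/23.9 = 475 kPa.
Step 1 — Adiabatic: T₂/T₁ = (P₂/P₁)^((γ−1)/γ) ⇒ T₂ = 515×(0.170)^0.400 = 253 K; V₂ = 69.2 L.
ΔU = nCvΔT = 2.65×12.5×(253−515) = -8640 J.
Q = 0 for an adiabatic process, so W = −ΔU = 8640 J.
State after step 1: P = 80.7 kPa, V = 69.2 L, T = 253 K.
Step 2 — Isobaric: P stays 80.7 kPa; V/T = const ⇒ T₂ = 348 K, V₂ = 95.0 L.
W = PΔV = 80.7×(95.0−69.2) kPa·L = 2080 J.
ΔU = nCvΔT = 2.65×12.5×(348−253) = 3120 J.
Q = ΔU + W = nCpΔT = 5210 J.
Net over both steps: W = 10700 J, Q = 5210 J, ΔU = -5520 J.

10700 J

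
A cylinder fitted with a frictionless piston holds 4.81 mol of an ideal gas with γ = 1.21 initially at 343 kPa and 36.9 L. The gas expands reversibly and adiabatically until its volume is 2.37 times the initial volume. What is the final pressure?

121 kPa

T₁ = P₁V₁/(nR) = 343×36.9/(4.81×8.314) = 316 K.
Adiabatic: TV^(γ−1) = const ⇒ T₂ = 316×(0.422)^0.210 = 264 K; PV^γ = const ⇒ P₂ = 121 kPa.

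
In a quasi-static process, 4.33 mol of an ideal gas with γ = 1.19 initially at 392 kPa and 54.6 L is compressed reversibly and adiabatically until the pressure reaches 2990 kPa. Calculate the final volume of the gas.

T₁ = P₁V₁/(nR) = 392×54.6/(4.33×8.314) = 595 K.
Adiabatic: T₂/T₁ = (P₂/P₁)^((γ−1)/γ) ⇒ T₂ = 595×(7.63)^0.160 = 822 K; V₂ = 9.90 L.

9.90 L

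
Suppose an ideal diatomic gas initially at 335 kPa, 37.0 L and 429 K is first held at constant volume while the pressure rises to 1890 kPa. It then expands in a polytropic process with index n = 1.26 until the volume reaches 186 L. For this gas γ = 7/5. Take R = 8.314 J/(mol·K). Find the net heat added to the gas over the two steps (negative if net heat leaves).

n = P₁V₁/(RT₁) = 335×37.0/(8.314×429) = 3.48 mol.
Step 1 — Isochoric: V stays 37.0 L; P/T = const ⇒ T₂ = 2420 K, P₂ = 1890 kPa.
W = 0 (no volume change).
ΔU = nCvΔT = 3.48×20.8×(2420−429) = 144000 J.
Q = ΔU = 144000 J.
State after step 1: P = 1890 kPa, V = 37.0 L, T = 2420 K.
Step 2 — Polytropic n=1.26: T₂ = T₁(V₁/V₂)^(n−1) = 2420×(0.199)^0.26 = 1590 K; P₂ = P₁(V₁/V₂)^n = 247 kPa.
W = (P₁V₁−P₂V₂)/(n−1) = (1890×37.0−247×186)/0.26 = 92200 J.
ΔU = nCvΔT = 3.48×20.8×(1590−2420) = -59900 J.
Q = ΔU + W = 32300 J.
Net over both steps: W = 92200 J, Q = 176000 J, ΔU = 83900 J.

176000 J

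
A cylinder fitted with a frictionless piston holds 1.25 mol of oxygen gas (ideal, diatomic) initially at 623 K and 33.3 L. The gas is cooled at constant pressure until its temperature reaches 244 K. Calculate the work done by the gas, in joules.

-3940 J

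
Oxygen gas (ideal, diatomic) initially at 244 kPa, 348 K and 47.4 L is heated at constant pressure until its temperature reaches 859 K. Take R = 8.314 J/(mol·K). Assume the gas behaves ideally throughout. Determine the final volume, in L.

117 L

Isobaric: P stays 244 kPa; V/T = const ⇒ T₂ = 859 K, V₂ = 117 L.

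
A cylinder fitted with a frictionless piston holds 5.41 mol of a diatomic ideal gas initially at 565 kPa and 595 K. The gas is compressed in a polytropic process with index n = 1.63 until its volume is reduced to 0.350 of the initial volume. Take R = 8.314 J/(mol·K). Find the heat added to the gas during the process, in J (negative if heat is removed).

V₁ = nRT₁/P₁ = 5.41×8.314×595/565 = 47.4 L.
Polytropic n=1.63: T₂ = T₁(V₁/V₂)^(n−1) = 595×(2.86)^0.63 = 1150 K; P₂ = P₁(V₁/V₂)^n = 3130 kPa.
W = (P₁V₁−P₂V₂)/(n−1) = (565×47.4−3130×16.6)/0.63 = -39800 J.
ΔU = nCvΔT = 5.41×20.8×(1150−595) = 62700 J.
Q = ΔU + W = 22900 J.

22900 J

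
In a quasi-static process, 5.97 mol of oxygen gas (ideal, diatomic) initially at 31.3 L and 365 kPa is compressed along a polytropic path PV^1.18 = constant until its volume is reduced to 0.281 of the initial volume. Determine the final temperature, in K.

289 K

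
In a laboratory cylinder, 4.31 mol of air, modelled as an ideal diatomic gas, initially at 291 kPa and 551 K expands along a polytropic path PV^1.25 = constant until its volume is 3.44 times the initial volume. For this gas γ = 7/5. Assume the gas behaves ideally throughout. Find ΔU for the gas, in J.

V₁ = nRT₁/P₁ = 4.31×8.314×551/291 = 67.8 L.
Polytropic n=1.25: T₂ = T₁(V₁/V₂)^(n−1) = 551×(0.291)^0.25 = 405 K; P₂ = P₁(V₁/V₂)^n = 62.1 kPa.
For an ideal gas ΔU = nCvΔT with Cv = (5/2)R = 20.8 J/(mol·K).
ΔU = 4.31×20.8×(405−551) = -13100 J.

-13100 J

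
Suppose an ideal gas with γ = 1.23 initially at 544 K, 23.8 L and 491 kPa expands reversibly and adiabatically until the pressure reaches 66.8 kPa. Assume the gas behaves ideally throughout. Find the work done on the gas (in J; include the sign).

n = P₁V₁/(RT₁) = 491×23.8/(8.314×544) = 2.58 mol.
Adiabatic: T₂/T₁ = (P₂/P₁)^((γ−1)/γ) ⇒ T₂ = 544×(0.136)^0.187 = 375 K; V₂ = 120 L.
ΔU = nCvΔT = 2.58×36.1×(375−544) = -15800 J.
Q = 0 for an adiabatic process, so W = −ΔU = 15800 J.
Work done on the gas = −W_by = -15800 J.

-15800 J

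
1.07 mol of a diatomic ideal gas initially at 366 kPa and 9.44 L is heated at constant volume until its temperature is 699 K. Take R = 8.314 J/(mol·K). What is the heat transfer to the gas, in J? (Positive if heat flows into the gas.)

6910 J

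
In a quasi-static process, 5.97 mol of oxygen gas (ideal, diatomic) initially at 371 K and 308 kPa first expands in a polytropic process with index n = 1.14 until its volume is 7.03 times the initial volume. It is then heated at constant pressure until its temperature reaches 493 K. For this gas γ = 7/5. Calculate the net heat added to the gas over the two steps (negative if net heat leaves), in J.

57000 J

V₁ = nRT₁/P₁ = 5.97×8.314×371/308 = 59.8 L.
Step 1 — Polytropic n=1.14: T₂ = T₁(V₁/V₂)^(n−1) = 371×(0.142)^0.14 = 282 K; P₂ = P₁(V₁/V₂)^n = 33.3 kPa.
W = (P₁V₁−P₂V₂)/(n−1) = (308×59.8−33.3×420)/0.14 = 31400 J.
ΔU = nCvΔT = 5.97×20.8×(282−371) = -11000 J.
Q = ΔU + W = 20400 J.
State after step 1: P = 33.3 kPa, V = 420 L, T = 282 K.
Step 2 — Isobaric: P stays 33.3 kPa; V/T = const ⇒ T₂ = 493 K, V₂ = 734 L.
W = PΔV = 33.3×(734−420) kPa·L = 10500 J.
ΔU = nCvΔT = 5.97×20.8×(493−282) = 26100 J.
Q = ΔU + W = nCpΔT = 36600 J.
Net over both steps: W = 41900 J, Q = 57000 J, ΔU = 15100 J.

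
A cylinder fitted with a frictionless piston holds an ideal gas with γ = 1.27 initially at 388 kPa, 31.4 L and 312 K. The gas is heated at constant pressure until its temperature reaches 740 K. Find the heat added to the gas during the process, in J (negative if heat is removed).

78600 J

n = P₁V₁/(RT₁) = 388×31.4/(8.314×312) = 4.70 mol.
Isobaric: P stays 388 kPa; V/T = const ⇒ T₂ = 740 K, V₂ = 74.5 L.
W = PΔV = 388×(74.5−31.4) kPa·L = 16700 J.
ΔU = nCvΔT = 4.70×30.8×(740−312) = 61900 J.
Q = ΔU + W = nCpΔT = 78600 J.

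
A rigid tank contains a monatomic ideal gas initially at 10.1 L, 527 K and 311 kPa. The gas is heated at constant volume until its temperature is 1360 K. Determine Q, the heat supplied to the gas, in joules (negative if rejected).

7450 J

n = P₁V₁/(RT₁) = 311×10.1/(8.314×527) = 0.717 mol.
Isochoric: V stays 10.1 L; P/T = const ⇒ T₂ = 1360 K, P₂ = 803 kPa.
W = 0 (no volume change).
ΔU = nCvΔT = 0.717×12.5×(1360−527) = 7450 J.
Q = ΔU = 7450 J.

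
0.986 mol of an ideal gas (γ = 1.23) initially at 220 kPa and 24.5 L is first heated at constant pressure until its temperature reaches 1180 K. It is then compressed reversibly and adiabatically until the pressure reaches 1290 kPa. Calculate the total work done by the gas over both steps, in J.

T₁ = P₁V₁/(nR) = 220×24.5/(0.986×8.314) = 658 K.
Step 1 — Isobaric: P stays 220 kPa; V/T = const ⇒ T₂ = 1180 K, V₂ = 44.0 L.
W = PΔV = 220×(44.0−24.5) kPa·L = 4280 J.
ΔU = nCvΔT = 0.986×36.1×(1180−658) = 18600 J.
Q = ΔU + W = nCpΔT = 22900 J.
State after step 1: P = 220 kPa, V = 44.0 L, T = 1180 K.
Step 2 — Adiabatic: T₂/T₁ = (P₂/P₁)^((γ−1)/γ) ⇒ T₂ = 1180×(5.86)^0.187 = 1640 K; V₂ = 10.4 L.
ΔU = nCvΔT = 0.986×36.1×(1640−1180) = 16500 J.
Q = 0 for an adiabatic process, so W = −ΔU = -16500 J.
Net over both steps: W = -12200 J, Q = 22900 J, ΔU = 35100 J.

-12200 J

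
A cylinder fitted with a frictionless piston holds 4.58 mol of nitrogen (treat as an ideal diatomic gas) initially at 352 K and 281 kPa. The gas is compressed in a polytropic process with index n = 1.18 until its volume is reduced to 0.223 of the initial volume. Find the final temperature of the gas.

V₁ = nRT₁/P₁ = 4.58×8.314×352/281 = 47.7 L.
Polytropic n=1.18: T₂ = T₁(V₁/V₂)^(n−1) = 352×(4.48)^0.18 = 461 K; P₂ = P₁(V₁/V₂)^n = 1650 kPa.

461 K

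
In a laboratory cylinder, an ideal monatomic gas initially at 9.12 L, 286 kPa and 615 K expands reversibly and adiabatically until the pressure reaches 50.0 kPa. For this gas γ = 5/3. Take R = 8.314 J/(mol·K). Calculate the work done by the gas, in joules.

1960 J

n = P₁V₁/(RT₁) = 286×9.12/(8.314×615) = 0.510 mol.
Adiabatic: T₂/T₁ = (P₂/P₁)^((γ−1)/γ) ⇒ T₂ = 615×(0.175)^0.400 = 306 K; V₂ = 26.0 L.
ΔU = nCvΔT = 0.510×12.5×(306−615) = -1960 J.
Q = 0 for an adiabatic process, so W = −ΔU = 1960 J.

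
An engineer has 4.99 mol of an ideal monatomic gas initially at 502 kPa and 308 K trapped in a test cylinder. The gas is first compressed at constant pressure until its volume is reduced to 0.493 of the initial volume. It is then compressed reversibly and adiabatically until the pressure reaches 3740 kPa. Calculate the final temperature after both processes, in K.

339 K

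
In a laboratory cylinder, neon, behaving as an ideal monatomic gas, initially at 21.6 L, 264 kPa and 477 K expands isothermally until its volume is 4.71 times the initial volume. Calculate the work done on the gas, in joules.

-8840 J

n = P₁V₁/(RT₁) = 264×21.6/(8.314×477) = 1.44 mol.
Isothermal: T stays 477 K; PV = const ⇒ V₂ = 102 L, P₂ = 56.1 kPa.
W = nRT ln(V₂/V₁) = 1.44×8.314×477×ln(4.71) = 8840 J.
Work done on the gas = −W_by = -8840 J.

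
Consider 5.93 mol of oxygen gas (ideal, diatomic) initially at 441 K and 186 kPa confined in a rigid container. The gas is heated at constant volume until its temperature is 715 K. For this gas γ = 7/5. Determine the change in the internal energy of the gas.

33800 J

V₁ = nRT₁/P₁ = 5.93×8.314×441/186 = 117 L.
Isochoric: V stays 117 L; P/T = const ⇒ T₂ = 715 K, P₂ = 302 kPa.
For an ideal gas ΔU = nCvΔT with Cv = (5/2)R = 20.8 J/(mol·K).
ΔU = 5.93×20.8×(715−441) = 33800 J.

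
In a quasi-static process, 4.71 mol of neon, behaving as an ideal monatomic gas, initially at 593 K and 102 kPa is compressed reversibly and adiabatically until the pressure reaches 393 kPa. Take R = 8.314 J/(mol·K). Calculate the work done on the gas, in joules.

V₁ = nRT₁/P₁ = 4.71×8.314×593/102 = 228 L.
Adiabatic: T₂/T₁ = (P₂/P₁)^((γ−1)/γ) ⇒ T₂ = 593×(3.85)^0.400 = 1020 K; V₂ = 101 L.
ΔU = nCvΔT = 4.71×12.5×(1020−593) = 24900 J.
Q = 0 for an adiabatic process, so W = −ΔU = -24900 J.
Work done on the gas = −W_by = 24900 J.

24900 J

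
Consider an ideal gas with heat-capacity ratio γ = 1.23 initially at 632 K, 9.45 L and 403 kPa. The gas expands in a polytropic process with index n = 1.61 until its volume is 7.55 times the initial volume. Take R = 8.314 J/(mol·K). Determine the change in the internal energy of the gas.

-11700 J

n = P₁V₁/(RT₁) = 403×9.45/(8.314×632) = 0.725 mol.
Polytropic n=1.61: T₂ = T₁(V₁/V₂)^(n−1) = 632×(0.132)^0.61 = 184 K; P₂ = P₁(V₁/V₂)^n = 15.6 kPa.
For an ideal gas ΔU = nCvΔT with Cv = R/(γ−1) = 36.1 J/(mol·K).
ΔU = 0.725×36.1×(184−632) = -11700 J.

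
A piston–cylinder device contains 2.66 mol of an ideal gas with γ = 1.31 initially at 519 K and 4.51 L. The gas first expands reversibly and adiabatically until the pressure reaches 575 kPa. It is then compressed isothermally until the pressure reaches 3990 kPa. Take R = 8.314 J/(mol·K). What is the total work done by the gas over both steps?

P₁ = nRT₁/V₁ = 2.66×8.314×519/4.51 = 2540 kPa.
Step 1 — Adiabatic: T₂/T₁ = (P₂/P₁)^((γ−1)/γ) ⇒ T₂ = 519×(0.226)^0.237 = 365 K; V₂ = 14.0 L.
ΔU = nCvΔT = 2.66×26.8×(365−519) = -11000 J.
Q = 0 for an adiabatic process, so W = −ΔU = 11000 J.
State after step 1: P = 575 kPa, V = 14.0 L, T = 365 K.
Step 2 — Isothermal: T stays 365 K; PV = const ⇒ V₂ = 2.02 L, P₂ = 3990 kPa.
ΔU = 0 (ideal gas, T constant).
W = nRT ln(V₂/V₁) = 2.66×8.314×365×ln(0.144) = -15600 J.
Q = ΔU + W = -15600 J.
Net over both steps: W = -4650 J, Q = -15600 J, ΔU = -11000 J.

-4650 J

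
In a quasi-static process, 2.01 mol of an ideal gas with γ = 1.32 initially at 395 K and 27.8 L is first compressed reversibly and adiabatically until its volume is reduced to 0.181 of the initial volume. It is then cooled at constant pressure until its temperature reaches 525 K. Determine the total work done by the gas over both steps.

-17600 J

P₁ = nRT₁/V₁ = 2.01×8.314×395/27.8 = 237 kPa.
Step 1 — Adiabatic: TV^(γ−1) = const ⇒ T₂ = 395×(5.52)^0.320 = 683 K; PV^γ = const ⇒ P₂ = 2270 kPa.
ΔU = nCvΔT = 2.01×26.0×(683−395) = 15000 J.
Q = 0 for an adiabatic process, so W = −ΔU = -15000 J.
State after step 1: P = 2270 kPa, V = 5.03 L, T = 683 K.
Step 2 — Isobaric: P stays 2270 kPa; V/T = const ⇒ T₂ = 525 K, V₂ = 3.87 L.
W = PΔV = 2270×(3.87−5.03) kPa·L = -2630 J.
ΔU = nCvΔT = 2.01×26.0×(525−683) = -8230 J.
Q = ΔU + W = nCpΔT = -10900 J.
Net over both steps: W = -17600 J, Q = -10900 J, ΔU = 6790 J.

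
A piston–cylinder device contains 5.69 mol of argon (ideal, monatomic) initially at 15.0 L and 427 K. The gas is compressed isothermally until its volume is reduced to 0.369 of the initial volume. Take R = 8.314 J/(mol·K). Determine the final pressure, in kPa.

3650 kPa

P₁ = nRT₁/V₁ = 5.69×8.314×427/15.0 = 1350 kPa.
Isothermal: T stays 427 K; PV = const ⇒ V₂ = 5.54 L, P₂ = 3650 kPa.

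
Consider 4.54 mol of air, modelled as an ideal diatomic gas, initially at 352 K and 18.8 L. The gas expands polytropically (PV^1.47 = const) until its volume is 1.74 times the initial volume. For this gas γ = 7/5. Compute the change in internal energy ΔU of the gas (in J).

P₁ = nRT₁/V₁ = 4.54×8.314×352/18.8 = 707 kPa.
Polytropic n=1.47: T₂ = T₁(V₁/V₂)^(n−1) = 352×(0.575)^0.47 = 271 K; P₂ = P₁(V₁/V₂)^n = 313 kPa.
For an ideal gas ΔU = nCvΔT with Cv = (5/2)R = 20.8 J/(mol·K).
ΔU = 4.54×20.8×(271−352) = -7610 J.

-7610 J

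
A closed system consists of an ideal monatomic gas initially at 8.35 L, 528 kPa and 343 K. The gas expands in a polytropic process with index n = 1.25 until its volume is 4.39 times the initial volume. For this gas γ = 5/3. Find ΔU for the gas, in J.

-2040 J

n = P₁V₁/(RT₁) = 528×8.35/(8.314×343) = 1.55 mol.
Polytropic n=1.25: T₂ = T₁(V₁/V₂)^(n−1) = 343×(0.228)^0.25 = 237 K; P₂ = P₁(V₁/V₂)^n = 83.1 kPa.
For an ideal gas ΔU = nCvΔT with Cv = (3/2)R = 12.5 J/(mol·K).
ΔU = 1.55×12.5×(237−343) = -2040 J.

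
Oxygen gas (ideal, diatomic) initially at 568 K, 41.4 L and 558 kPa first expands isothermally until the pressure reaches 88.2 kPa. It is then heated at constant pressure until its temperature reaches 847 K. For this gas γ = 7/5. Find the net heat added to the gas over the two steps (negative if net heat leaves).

82300 J

n = P₁V₁/(RT₁) = 558×41.4/(8.314×568) = 4.89 mol.
Step 1 — Isothermal: T stays 568 K; PV = const ⇒ V₂ = 262 L, P₂ = 88.2 kPa.
ΔU = 0 (ideal gas, T constant).
W = nRT ln(V₂/V₁) = 4.89×8.314×568×ln(6.33) = 42600 J.
Q = ΔU + W = 42600 J.
State after step 1: P = 88.2 kPa, V = 262 L, T = 568 K.
Step 2 — Isobaric: P stays 88.2 kPa; V/T = const ⇒ T₂ = 847 K, V₂ = 391 L.
W = PΔV = 88.2×(391−262) kPa·L = 11300 J.
ΔU = nCvΔT = 4.89×20.8×(847−568) = 28400 J.
Q = ΔU + W = nCpΔT = 39700 J.
Net over both steps: W = 54000 J, Q = 82300 J, ΔU = 28400 J.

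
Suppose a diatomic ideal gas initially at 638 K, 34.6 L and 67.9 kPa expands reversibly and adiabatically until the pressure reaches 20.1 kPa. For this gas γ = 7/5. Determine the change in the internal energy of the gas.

n = P₁V₁/(RT₁) = 67.9×34.6/(8.314×638) = 0.443 mol.
Adiabatic: T₂/T₁ = (P₂/P₁)^((γ−1)/γ) ⇒ T₂ = 638×(0.296)^0.286 = 451 K; V₂ = 82.5 L.
For an ideal gas ΔU = nCvΔT with Cv = (5/2)R = 20.8 J/(mol·K).
ΔU = 0.443×20.8×(451−638) = -1730 J.

-1730 J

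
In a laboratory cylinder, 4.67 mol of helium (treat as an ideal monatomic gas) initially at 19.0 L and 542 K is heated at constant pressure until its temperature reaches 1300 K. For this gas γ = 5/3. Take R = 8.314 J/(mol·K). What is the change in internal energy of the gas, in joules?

44100 J

P₁ = nRT₁/V₁ = 4.67×8.314×542/19.0 = 1110 kPa.
Isobaric: P stays 1110 kPa; V/T = const ⇒ T₂ = 1300 K, V₂ = 45.6 L.
For an ideal gas ΔU = nCvΔT with Cv = (3/2)R = 12.5 J/(mol·K).
ΔU = 4.67×12.5×(1300−542) = 44100 J.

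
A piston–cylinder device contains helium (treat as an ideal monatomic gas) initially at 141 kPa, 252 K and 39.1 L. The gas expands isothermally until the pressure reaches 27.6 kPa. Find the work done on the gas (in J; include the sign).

n = P₁V₁/(RT₁) = 141×39.1/(8.314×252) = 2.63 mol.
Isothermal: T stays 252 K; PV = const ⇒ V₂ = 200 L, P₂ = 27.6 kPa.
W = nRT ln(V₂/V₁) = 2.63×8.314×252×ln(5.11) = 8990 J.
Work done on the gas = −W_by = -8990 J.

-8990 J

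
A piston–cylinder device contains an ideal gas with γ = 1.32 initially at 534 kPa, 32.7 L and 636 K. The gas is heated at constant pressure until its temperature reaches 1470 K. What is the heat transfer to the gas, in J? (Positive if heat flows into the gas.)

n = P₁V₁/(RT₁) = 534×32.7/(8.314×636) = 3.30 mol.
Isobaric: P stays 534 kPa; V/T = const ⇒ T₂ = 1470 K, V₂ = 75.6 L.
W = PΔV = 534×(75.6−32.7) kPa·L = 22900 J.
ΔU = nCvΔT = 3.30×26.0×(1470−636) = 71600 J.
Q = ΔU + W = nCpΔT = 94500 J.

94500 J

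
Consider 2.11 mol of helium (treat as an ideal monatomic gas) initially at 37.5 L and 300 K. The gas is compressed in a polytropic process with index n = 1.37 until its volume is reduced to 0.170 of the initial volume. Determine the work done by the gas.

P₁ = nRT₁/V₁ = 2.11×8.314×300/37.5 = 140 kPa.
Polytropic n=1.37: T₂ = T₁(V₁/V₂)^(n−1) = 300×(5.88)^0.37 = 578 K; P₂ = P₁(V₁/V₂)^n = 1590 kPa.
W = (P₁V₁−P₂V₂)/(n−1) = (140×37.5−1590×6.38)/0.37 = -13200 J.

-13200 J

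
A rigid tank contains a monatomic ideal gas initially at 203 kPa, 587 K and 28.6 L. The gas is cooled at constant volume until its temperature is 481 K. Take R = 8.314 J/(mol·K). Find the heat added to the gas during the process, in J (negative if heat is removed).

-1570 J

n = P₁V₁/(RT₁) = 203×28.6/(8.314×587) = 1.19 mol.
Isochoric: V stays 28.6 L; P/T = const ⇒ T₂ = 481 K, P₂ = 166 kPa.
W = 0 (no volume change).
ΔU = nCvΔT = 1.19×12.5×(481−587) = -1570 J.
Q = ΔU = -1570 J.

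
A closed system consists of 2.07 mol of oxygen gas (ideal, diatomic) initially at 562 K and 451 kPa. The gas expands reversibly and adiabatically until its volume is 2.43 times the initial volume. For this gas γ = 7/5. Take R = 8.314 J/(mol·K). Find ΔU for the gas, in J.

-7230 J

V₁ = nRT₁/P₁ = 2.07×8.314×562/451 = 21.4 L.
Adiabatic: TV^(γ−1) = const ⇒ T₂ = 562×(0.412)^0.400 = 394 K; PV^γ = const ⇒ P₂ = 130 kPa.
For an ideal gas ΔU = nCvΔT with Cv = (5/2)R = 20.8 J/(mol·K).
ΔU = 2.07×20.8×(394−562) = -7230 J.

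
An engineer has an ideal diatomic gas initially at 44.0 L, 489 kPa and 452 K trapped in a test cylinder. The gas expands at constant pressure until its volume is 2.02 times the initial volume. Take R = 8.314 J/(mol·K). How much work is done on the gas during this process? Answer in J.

-21900 J

n = P₁V₁/(RT₁) = 489×44.0/(8.314×452) = 5.73 mol.
Isobaric: P stays 489 kPa; V/T = const ⇒ T₂ = 913 K, V₂ = 88.9 L.
W = PΔV = 489×(88.9−44.0) kPa·L = 21900 J.
Work done on the gas = −W_by = -21900 J.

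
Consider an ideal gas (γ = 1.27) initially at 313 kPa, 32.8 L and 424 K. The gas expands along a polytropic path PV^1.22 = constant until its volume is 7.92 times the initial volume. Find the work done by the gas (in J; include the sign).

17100 J

n = P₁V₁/(RT₁) = 313×32.8/(8.314×424) = 2.91 mol.
Polytropic n=1.22: T₂ = T₁(V₁/V₂)^(n−1) = 424×(0.126)^0.22 = 269 K; P₂ = P₁(V₁/V₂)^n = 25.1 kPa.
W = (P₁V₁−P₂V₂)/(n−1) = (313×32.8−25.1×260)/0.22 = 17100 J.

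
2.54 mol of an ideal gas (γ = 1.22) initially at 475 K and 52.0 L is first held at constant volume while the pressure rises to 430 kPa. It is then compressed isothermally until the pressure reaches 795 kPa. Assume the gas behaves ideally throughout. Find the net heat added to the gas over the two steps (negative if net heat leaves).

P₁ = nRT₁/V₁ = 2.54×8.314×475/52.0 = 193 kPa.
Step 1 — Isochoric: V stays 52.0 L; P/T = const ⇒ T₂ = 1060 K, P₂ = 430 kPa.
W = 0 (no volume change).
ΔU = nCvΔT = 2.54×37.8×(1060−475) = 56000 J.
Q = ΔU = 56000 J.
State after step 1: P = 430 kPa, V = 52.0 L, T = 1060 K.
Step 2 — Isothermal: T stays 1060 K; PV = const ⇒ V₂ = 28.1 L, P₂ = 795 kPa.
ΔU = 0 (ideal gas, T constant).
W = nRT ln(V₂/V₁) = 2.54×8.314×1060×ln(0.541) = -13700 J.
Q = ΔU + W = -13700 J.
Net over both steps: W = -13700 J, Q = 42300 J, ΔU = 56000 J.

42300 J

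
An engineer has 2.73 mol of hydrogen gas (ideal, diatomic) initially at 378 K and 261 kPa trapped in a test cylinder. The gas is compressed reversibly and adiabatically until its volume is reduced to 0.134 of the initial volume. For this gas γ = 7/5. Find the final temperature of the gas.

V₁ = nRT₁/P₁ = 2.73×8.314×378/261 = 32.9 L.
Adiabatic: TV^(γ−1) = const ⇒ T₂ = 378×(7.46)^0.400 = 845 K; PV^γ = const ⇒ P₂ = 4350 kPa.

845 K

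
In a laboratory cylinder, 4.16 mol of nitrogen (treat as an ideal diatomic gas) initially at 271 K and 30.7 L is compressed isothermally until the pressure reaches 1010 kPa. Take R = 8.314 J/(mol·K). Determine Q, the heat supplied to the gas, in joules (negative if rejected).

-11200 J

P₁ = nRT₁/V₁ = 4.16×8.314×271/30.7 = 305 kPa.
Isothermal: T stays 271 K; PV = const ⇒ V₂ = 9.28 L, P₂ = 1010 kPa.
ΔU = 0 (ideal gas, T constant).
W = nRT ln(V₂/V₁) = 4.16×8.314×271×ln(0.302) = -11200 J.
Q = ΔU + W = -11200 J.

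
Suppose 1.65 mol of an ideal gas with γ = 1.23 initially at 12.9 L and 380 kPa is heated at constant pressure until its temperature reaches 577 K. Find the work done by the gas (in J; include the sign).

3010 J

T₁ = P₁V₁/(nR) = 380×12.9/(1.65×8.314) = 357 K.
Isobaric: P stays 380 kPa; V/T = const ⇒ T₂ = 577 K, V₂ = 20.8 L.
W = PΔV = 380×(20.8−12.9) kPa·L = 3010 J.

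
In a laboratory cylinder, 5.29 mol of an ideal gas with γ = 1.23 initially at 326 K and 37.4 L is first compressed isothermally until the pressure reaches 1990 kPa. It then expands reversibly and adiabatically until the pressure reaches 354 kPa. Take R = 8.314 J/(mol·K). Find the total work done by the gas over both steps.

P₁ = nRT₁/V₁ = 5.29×8.314×326/37.4 = 383 kPa.
Step 1 — Isothermal: T stays 326 K; PV = const ⇒ V₂ = 7.20 L, P₂ = 1990 kPa.
ΔU = 0 (ideal gas, T constant).
W = nRT ln(V₂/V₁) = 5.29×8.314×326×ln(0.193) = -23600 J.
Q = ΔU + W = -23600 J.
State after step 1: P = 1990 kPa, V = 7.20 L, T = 326 K.
Step 2 — Adiabatic: T₂/T₁ = (P₂/P₁)^((γ−1)/γ) ⇒ T₂ = 326×(0.178)^0.187 = 236 K; V₂ = 29.3 L.
ΔU = nCvΔT = 5.29×36.1×(236−326) = -17200 J.
Q = 0 for an adiabatic process, so W = −ΔU = 17200 J.
Net over both steps: W = -6410 J, Q = -23600 J, ΔU = -17200 J.

-6410 J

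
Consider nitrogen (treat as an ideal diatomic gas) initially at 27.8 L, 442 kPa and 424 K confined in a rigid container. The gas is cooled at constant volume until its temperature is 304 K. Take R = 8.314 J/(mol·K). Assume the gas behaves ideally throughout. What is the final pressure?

Isochoric: V stays 27.8 L; P/T = const ⇒ T₂ = 304 K, P₂ = 317 kPa.

317 kPa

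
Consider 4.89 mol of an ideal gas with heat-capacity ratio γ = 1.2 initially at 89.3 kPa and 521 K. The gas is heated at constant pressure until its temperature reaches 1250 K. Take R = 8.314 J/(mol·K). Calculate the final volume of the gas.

569 L

V₁ = nRT₁/P₁ = 4.89×8.314×521/89.3 = 237 L.
Isobaric: P stays 89.3 kPa; V/T = const ⇒ T₂ = 1250 K, V₂ = 569 L.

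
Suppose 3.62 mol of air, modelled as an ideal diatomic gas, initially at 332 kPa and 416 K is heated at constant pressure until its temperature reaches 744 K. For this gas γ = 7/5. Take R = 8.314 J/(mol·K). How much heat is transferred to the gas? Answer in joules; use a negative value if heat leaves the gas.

V₁ = nRT₁/P₁ = 3.62×8.314×416/332 = 37.7 L.
Isobaric: P stays 332 kPa; V/T = const ⇒ T₂ = 744 K, V₂ = 67.4 L.
W = PΔV = 332×(67.4−37.7) kPa·L = 9870 J.
ΔU = nCvΔT = 3.62×20.8×(744−416) = 24700 J.
Q = ΔU + W = nCpΔT = 34600 J.

34600 J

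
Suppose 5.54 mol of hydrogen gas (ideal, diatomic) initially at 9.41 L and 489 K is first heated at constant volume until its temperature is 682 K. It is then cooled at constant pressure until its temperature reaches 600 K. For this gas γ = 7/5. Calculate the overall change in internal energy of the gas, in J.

P₁ = nRT₁/V₁ = 5.54×8.314×489/9.41 = 2390 kPa.
Step 1 — Isochoric: V stays 9.41 L; P/T = const ⇒ T₂ = 682 K, P₂ = 3340 kPa.
W = 0 (no volume change).
ΔU = nCvΔT = 5.54×20.8×(682−489) = 22200 J.
Q = ΔU = 22200 J.
State after step 1: P = 3340 kPa, V = 9.41 L, T = 682 K.
Step 2 — Isobaric: P stays 3340 kPa; V/T = const ⇒ T₂ = 600 K, V₂ = 8.28 L.
W = PΔV = 3340×(8.28−9.41) kPa·L = -3780 J.
ΔU = nCvΔT = 5.54×20.8×(600−682) = -9440 J.
Q = ΔU + W = nCpΔT = -13200 J.
Net over both steps: W = -3780 J, Q = 9000 J, ΔU = 12800 J.

12800 J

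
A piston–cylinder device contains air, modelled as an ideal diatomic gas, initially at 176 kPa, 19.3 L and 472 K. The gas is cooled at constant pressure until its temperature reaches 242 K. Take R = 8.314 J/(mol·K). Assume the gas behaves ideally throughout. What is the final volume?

9.90 L

Isobaric: P stays 176 kPa; V/T = const ⇒ T₂ = 242 K, V₂ = 9.90 L.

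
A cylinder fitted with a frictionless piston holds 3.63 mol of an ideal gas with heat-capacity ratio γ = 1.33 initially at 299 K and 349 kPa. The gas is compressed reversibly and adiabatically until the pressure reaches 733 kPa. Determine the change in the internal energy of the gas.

5530 J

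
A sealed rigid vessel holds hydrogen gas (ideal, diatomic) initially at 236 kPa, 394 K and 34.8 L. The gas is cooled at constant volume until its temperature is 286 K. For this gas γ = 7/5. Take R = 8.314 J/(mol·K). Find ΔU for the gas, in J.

n = P₁V₁/(RT₁) = 236×34.8/(8.314×394) = 2.51 mol.
Isochoric: V stays 34.8 L; P/T = const ⇒ T₂ = 286 K, P₂ = 171 kPa.
For an ideal gas ΔU = nCvΔT with Cv = (5/2)R = 20.8 J/(mol·K).
ΔU = 2.51×20.8×(286−394) = -5630 J.

-5630 J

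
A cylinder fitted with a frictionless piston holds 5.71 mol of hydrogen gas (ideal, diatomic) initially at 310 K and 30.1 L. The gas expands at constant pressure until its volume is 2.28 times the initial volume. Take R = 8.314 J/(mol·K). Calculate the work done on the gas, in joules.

-18800 J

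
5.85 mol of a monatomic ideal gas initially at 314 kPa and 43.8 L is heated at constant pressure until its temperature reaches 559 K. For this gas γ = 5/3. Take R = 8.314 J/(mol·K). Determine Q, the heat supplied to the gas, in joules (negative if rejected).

33600 J

T₁ = P₁V₁/(nR) = 314×43.8/(5.85×8.314) = 283 K.
Isobaric: P stays 314 kPa; V/T = const ⇒ T₂ = 559 K, V₂ = 86.6 L.
W = PΔV = 314×(86.6−43.8) kPa·L = 13400 J.
ΔU = nCvΔT = 5.85×12.5×(559−283) = 20200 J.
Q = ΔU + W = nCpΔT = 33600 J.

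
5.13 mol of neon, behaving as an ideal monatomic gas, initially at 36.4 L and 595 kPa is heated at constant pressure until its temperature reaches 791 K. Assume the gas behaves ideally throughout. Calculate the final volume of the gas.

56.7 L

T₁ = P₁V₁/(nR) = 595×36.4/(5.13×8.314) = 508 K.
Isobaric: P stays 595 kPa; V/T = const ⇒ T₂ = 791 K, V₂ = 56.7 L.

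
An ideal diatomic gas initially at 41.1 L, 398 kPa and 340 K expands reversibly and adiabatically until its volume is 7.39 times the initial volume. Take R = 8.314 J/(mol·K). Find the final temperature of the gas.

153 K

Adiabatic: TV^(γ−1) = const ⇒ T₂ = 340×(0.135)^0.400 = 153 K; PV^γ = const ⇒ P₂ = 24.2 kPa.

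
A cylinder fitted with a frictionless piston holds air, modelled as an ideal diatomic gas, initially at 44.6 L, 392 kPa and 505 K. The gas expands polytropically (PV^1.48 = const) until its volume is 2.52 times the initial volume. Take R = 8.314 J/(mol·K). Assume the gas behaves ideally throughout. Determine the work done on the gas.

n = P₁V₁/(RT₁) = 392×44.6/(8.314×505) = 4.16 mol.
Polytropic n=1.48: T₂ = T₁(V₁/V₂)^(n−1) = 505×(0.397)^0.48 = 324 K; P₂ = P₁(V₁/V₂)^n = 99.8 kPa.
W = (P₁V₁−P₂V₂)/(n−1) = (392×44.6−99.8×112)/0.48 = 13100 J.
Work done on the gas = −W_by = -13100 J.

-13100 J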